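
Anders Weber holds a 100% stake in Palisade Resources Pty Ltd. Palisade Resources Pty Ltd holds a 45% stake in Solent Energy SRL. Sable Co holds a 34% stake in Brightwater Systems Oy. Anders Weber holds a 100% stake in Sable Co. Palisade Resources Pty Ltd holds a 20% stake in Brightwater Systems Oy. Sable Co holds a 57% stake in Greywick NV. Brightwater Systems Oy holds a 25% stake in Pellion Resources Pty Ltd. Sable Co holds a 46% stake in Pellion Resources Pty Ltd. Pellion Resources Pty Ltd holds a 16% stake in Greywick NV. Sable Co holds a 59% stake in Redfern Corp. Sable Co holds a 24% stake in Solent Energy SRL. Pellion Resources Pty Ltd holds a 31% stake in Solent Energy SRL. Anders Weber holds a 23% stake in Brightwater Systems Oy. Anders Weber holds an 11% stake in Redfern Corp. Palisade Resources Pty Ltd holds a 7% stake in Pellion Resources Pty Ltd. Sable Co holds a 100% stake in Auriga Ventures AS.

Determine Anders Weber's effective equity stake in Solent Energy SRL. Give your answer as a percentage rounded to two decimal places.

91.40%

Anders reaches Solent along 7 paths.
Via Palisade → Pellion: 100% × 7% × 31% = 2.17%.
Via Brightwater → Pellion: 23% × 25% × 31% = 1.7825%.
Via Palisade → Brightwater → Pellion: 100% × 20% × 25% × 31% = 1.55%.
Via Sable → Brightwater → Pellion: 100% × 34% × 25% × 31% = 2.635%.
Via Sable → Pellion: 100% × 46% × 31% = 14.26%.
Via Palisade: 100% × 45% = 45%.
Via Sable: 100% × 24% = 24%.
Total: 2.17% + 1.7825% + 1.55% + 2.635% + 14.26% + 45% + 24% = 91.3975%.
Rounded: 91.40%.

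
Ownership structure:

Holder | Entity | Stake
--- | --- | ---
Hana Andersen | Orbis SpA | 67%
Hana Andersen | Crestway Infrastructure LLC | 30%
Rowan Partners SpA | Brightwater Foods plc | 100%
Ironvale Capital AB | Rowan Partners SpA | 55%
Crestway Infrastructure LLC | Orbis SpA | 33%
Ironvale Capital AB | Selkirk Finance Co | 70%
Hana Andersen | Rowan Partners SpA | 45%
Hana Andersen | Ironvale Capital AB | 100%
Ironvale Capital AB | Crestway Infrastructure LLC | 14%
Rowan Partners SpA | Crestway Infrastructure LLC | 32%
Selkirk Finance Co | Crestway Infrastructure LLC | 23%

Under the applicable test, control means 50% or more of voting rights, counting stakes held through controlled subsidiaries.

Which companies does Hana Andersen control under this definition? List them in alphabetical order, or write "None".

Brightwater Foods plc, Crestway Infrastructure LLC, Ironvale Capital AB, Orbis SpA, Rowan Partners SpA, Selkirk Finance Co

Hana holds 100% of Ironvale, so Hana controls Ironvale.
Hana and Ironvale together hold 45% + 55% = 100% of Rowan, so Hana controls Rowan.
Ironvale holds 70% of Selkirk, so Hana controls Selkirk.
Hana and Rowan and Selkirk and Ironvale together hold 30% + 32% + 23% + 14% = 99% of Crestway, so Hana controls Crestway.
Crestway and Hana together hold 33% + 67% = 100% of Orbis, so Hana controls Orbis.
Rowan holds 100% of Brightwater, so Hana controls Brightwater.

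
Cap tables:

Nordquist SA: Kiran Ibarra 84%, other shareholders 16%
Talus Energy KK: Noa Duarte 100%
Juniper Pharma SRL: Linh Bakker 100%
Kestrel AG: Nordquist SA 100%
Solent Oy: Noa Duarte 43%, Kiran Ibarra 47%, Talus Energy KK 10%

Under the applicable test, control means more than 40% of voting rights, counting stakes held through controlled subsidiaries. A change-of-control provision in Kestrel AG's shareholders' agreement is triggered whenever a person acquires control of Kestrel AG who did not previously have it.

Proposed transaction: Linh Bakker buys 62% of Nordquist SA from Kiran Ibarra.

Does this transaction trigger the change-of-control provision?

The purchase adds only to Linh's holdings (Kiran's stake shrinks), so Linh is the only person who could newly come to control Kestrel.
Linh holds 100% of Juniper, so Linh controls Juniper.
Neither Linh nor any entity Linh controls holds any voting interest in Kestrel.
So before the transaction, Linh does not control Kestrel.
After the purchase, Linh holds 62% of Nordquist directly, and Kiran's stake falls to 22%.
Linh holds 62% of Nordquist, so Linh controls Nordquist.
Nordquist holds 100% of Kestrel, so Linh controls Kestrel.
Linh did not control Kestrel before and does after, so the clause is triggered.

Yes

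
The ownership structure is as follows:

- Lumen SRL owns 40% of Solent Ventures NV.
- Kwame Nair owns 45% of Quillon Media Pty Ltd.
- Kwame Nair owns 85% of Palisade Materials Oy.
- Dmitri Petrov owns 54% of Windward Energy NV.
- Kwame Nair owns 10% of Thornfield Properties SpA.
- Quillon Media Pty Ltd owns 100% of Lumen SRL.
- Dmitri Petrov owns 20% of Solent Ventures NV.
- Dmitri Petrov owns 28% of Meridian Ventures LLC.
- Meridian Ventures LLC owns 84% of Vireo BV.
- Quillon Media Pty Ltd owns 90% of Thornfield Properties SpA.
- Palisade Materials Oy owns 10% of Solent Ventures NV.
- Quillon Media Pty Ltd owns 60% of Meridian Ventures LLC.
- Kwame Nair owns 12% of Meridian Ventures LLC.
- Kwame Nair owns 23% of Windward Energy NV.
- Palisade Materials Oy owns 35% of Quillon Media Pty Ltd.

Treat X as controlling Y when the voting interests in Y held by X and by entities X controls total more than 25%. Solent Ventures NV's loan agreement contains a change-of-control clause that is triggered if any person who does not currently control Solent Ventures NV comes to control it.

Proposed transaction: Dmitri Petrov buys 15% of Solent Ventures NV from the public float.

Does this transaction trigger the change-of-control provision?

Yes

The purchase changes only Dmitri's holdings, so Dmitri is the only person who could newly come to control Solent.
Dmitri holds 54% of Windward, so Dmitri controls Windward.
Dmitri holds 28% of Meridian, so Dmitri controls Meridian.
Meridian holds 84% of Vireo, so Dmitri controls Vireo.
In Solent, Dmitri's side holds only 20%, not > 25%.
So before the transaction, Dmitri does not control Solent.
After the purchase, Dmitri's direct stake in Solent rises to 20% + 15% = 35%.
Dmitri holds 35% of Solent, so Dmitri controls Solent.
Dmitri did not control Solent before and does after, so the clause is triggered.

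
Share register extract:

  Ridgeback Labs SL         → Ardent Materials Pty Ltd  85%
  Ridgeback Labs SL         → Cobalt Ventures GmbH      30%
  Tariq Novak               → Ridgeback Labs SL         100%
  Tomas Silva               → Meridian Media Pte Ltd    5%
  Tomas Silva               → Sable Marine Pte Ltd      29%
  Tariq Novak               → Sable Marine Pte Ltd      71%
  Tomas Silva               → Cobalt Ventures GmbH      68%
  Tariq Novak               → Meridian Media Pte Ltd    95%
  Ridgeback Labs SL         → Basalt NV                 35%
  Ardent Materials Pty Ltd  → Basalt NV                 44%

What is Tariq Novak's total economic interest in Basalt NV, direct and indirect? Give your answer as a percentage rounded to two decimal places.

Tariq reaches Basalt along 2 paths.
Via Ridgeback: 100% × 35% = 35%.
Via Ridgeback → Ardent: 100% × 85% × 44% = 37.4%.
Total: 35% + 37.4% = 72.4%.
Rounded: 72.40%.

72.40%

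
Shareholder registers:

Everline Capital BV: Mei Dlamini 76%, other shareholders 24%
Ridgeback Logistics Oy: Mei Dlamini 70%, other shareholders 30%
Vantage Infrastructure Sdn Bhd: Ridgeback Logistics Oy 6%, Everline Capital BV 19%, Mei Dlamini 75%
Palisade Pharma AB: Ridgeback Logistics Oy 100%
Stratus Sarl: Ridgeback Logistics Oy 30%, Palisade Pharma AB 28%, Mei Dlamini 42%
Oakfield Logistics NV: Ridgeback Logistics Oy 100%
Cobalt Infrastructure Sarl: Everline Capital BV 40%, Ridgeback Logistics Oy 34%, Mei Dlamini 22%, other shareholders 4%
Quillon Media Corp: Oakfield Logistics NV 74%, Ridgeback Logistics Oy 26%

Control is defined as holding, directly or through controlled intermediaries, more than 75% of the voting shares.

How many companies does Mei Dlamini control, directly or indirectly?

Mei holds 76% of Everline, so Mei controls Everline.
Everline and Mei together hold 19% + 75% = 94% of Vantage, so Mei controls Vantage.
No other company's threshold is met.
Mei controls 2 companies.

2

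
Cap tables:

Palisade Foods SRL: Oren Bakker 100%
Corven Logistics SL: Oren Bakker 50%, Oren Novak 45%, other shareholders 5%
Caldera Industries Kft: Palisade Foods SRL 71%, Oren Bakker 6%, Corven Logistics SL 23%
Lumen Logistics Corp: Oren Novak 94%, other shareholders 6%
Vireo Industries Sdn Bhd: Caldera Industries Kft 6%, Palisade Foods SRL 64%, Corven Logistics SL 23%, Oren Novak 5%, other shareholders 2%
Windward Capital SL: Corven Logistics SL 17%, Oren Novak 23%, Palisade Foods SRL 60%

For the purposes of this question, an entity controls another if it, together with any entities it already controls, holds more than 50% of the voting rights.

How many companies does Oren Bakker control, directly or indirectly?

4

Oren Bakker holds 100% of Palisade, so Oren Bakker controls Palisade.
Palisade and Oren Bakker together hold 71% + 6% = 77% of Caldera, so Oren Bakker controls Caldera.
Caldera and Palisade together hold 6% + 64% = 70% of Vireo, so Oren Bakker controls Vireo.
Palisade holds 60% of Windward, so Oren Bakker controls Windward.
No other company's threshold is met.
Oren Bakker controls 4 companies.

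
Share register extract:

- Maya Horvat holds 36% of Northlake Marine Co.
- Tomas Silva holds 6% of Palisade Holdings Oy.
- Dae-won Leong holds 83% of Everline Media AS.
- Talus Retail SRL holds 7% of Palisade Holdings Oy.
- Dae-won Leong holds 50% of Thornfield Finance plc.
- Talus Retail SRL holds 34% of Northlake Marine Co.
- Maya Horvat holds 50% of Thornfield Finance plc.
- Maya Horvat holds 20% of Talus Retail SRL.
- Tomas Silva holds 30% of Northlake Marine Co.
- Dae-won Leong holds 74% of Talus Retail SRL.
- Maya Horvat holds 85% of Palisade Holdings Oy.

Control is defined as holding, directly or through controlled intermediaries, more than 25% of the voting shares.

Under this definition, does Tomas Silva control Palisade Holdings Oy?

Tomas holds 30% of Northlake, so Tomas controls Northlake.
In Palisade, Tomas's side holds only 6%, not > 25%.
So Tomas does not control Palisade.

No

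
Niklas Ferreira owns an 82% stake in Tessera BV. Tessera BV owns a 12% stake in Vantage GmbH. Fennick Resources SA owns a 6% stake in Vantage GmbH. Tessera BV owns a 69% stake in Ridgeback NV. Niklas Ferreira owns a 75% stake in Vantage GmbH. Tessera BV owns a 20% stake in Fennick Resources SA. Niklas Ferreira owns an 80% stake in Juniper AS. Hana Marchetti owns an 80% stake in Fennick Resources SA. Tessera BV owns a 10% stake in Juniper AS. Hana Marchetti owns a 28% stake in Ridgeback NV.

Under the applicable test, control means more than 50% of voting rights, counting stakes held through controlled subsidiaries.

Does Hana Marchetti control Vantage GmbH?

No

Hana holds 80% of Fennick, so Hana controls Fennick.
In Vantage, Hana's side holds only 6%, not > 50%.
So Hana does not control Vantage.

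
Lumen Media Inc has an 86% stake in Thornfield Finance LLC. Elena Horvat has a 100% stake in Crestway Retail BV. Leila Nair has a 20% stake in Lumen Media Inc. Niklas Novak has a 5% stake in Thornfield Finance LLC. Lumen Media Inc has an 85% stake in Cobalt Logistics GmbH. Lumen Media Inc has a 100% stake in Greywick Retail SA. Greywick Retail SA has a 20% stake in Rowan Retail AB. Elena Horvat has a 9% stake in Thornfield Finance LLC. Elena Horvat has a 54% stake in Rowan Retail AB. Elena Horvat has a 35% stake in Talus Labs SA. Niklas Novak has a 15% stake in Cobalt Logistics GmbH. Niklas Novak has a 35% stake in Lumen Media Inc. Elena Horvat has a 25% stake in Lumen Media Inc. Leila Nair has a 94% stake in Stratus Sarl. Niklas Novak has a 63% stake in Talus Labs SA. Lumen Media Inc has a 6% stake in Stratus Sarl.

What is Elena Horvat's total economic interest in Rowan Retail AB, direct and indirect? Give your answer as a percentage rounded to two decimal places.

Elena reaches Rowan along 2 paths.
Direct stake: 54% = 54%.
Via Lumen → Greywick: 25% × 100% × 20% = 5%.
Total: 54% + 5% = 59%.
Rounded: 59.00%.

59.00%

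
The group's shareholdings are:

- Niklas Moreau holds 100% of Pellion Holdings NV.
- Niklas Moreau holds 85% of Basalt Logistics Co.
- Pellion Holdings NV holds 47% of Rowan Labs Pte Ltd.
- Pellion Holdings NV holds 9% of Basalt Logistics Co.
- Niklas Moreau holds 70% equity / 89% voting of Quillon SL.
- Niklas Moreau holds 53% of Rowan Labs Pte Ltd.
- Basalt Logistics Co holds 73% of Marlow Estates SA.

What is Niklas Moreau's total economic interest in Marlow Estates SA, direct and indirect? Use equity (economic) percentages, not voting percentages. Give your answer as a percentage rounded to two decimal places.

Niklas reaches Marlow along 2 paths.
Via Basalt: 85% × 73% = 62.05%.
Via Pellion → Basalt: 100% × 9% × 73% = 6.57%.
Total: 62.05% + 6.57% = 68.62%.

68.62%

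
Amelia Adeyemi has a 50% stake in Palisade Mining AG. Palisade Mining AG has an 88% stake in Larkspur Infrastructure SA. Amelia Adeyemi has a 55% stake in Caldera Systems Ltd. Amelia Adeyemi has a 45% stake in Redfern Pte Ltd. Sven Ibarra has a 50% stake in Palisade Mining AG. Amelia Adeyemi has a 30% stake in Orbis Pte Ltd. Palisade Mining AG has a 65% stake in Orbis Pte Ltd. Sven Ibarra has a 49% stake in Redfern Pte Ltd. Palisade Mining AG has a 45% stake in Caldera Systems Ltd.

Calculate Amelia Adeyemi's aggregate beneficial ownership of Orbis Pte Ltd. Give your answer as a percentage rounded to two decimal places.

Amelia reaches Orbis along 2 paths.
Direct stake: 30% = 30%.
Via Palisade: 50% × 65% = 32.5%.
Total: 30% + 32.5% = 62.5%.
Rounded: 62.50%.

62.50%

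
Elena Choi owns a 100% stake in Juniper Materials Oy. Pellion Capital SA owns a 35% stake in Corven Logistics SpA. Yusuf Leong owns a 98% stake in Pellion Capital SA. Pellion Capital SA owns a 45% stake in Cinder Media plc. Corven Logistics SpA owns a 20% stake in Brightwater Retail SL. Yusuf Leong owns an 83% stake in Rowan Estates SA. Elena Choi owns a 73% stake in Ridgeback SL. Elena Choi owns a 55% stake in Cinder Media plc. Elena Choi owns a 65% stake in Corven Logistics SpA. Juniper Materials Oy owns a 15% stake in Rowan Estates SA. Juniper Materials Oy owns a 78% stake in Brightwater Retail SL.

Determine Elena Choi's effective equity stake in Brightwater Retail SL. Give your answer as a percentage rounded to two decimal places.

Elena reaches Brightwater along 2 paths.
Via Juniper: 100% × 78% = 78%.
Via Corven: 65% × 20% = 13%.
Total: 78% + 13% = 91%.
Rounded: 91.00%.

91.00%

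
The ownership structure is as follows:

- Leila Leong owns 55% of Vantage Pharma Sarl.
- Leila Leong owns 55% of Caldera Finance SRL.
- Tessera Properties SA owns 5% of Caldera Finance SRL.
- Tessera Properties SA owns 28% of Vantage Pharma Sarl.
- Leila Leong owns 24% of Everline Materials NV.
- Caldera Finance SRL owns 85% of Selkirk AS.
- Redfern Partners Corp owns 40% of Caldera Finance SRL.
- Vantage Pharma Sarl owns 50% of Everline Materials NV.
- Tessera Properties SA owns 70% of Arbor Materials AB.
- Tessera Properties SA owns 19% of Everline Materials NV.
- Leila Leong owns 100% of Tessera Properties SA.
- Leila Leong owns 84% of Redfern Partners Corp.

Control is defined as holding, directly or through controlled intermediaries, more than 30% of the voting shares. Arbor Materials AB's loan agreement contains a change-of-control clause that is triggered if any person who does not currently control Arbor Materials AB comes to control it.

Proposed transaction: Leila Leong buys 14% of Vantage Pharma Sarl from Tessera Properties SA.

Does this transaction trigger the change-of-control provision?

No

The purchase adds only to Leila's holdings (Tessera's stake shrinks), so Leila is the only person who could newly come to control Arbor.
Leila holds 100% of Tessera, so Leila controls Tessera.
Tessera holds 70% of Arbor, so Leila controls Arbor.
So Leila already controls Arbor before the transaction.
After the purchase, Leila's direct stake in Vantage rises to 55% + 14% = 69%, and Tessera's stake falls to 14%.
Leila controlled Arbor already, so this is not a new person acquiring control; every other person's position is unchanged or reduced.
No new person acquires control, so the clause is not triggered.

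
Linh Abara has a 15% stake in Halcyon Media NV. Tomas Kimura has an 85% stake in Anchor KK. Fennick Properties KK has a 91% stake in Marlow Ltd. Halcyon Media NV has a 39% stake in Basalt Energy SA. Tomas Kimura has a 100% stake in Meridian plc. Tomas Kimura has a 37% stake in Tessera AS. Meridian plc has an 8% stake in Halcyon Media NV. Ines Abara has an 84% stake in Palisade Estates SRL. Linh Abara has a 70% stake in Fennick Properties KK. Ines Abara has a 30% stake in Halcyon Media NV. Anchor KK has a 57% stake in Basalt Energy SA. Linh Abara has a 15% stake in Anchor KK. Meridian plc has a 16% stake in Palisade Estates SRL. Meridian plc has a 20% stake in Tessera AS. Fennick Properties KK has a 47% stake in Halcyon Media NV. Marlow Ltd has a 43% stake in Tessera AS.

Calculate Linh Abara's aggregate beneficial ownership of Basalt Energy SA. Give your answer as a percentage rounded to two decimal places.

27.23%

Linh reaches Basalt along 3 paths.
Via Halcyon: 15% × 39% = 5.85%.
Via Fennick → Halcyon: 70% × 47% × 39% = 12.831%.
Via Anchor: 15% × 57% = 8.55%.
Total: 5.85% + 12.831% + 8.55% = 27.231%.
Rounded: 27.23%.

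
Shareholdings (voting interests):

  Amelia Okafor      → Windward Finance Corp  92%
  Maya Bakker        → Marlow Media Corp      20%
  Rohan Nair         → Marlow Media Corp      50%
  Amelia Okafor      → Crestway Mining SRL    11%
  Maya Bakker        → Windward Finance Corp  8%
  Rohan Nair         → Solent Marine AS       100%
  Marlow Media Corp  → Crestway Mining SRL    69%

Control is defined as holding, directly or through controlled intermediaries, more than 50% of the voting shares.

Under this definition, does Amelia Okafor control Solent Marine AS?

No

Amelia holds 92% of Windward, so Amelia controls Windward.
Neither Amelia nor any entity Amelia controls holds any voting interest in Solent.
So Amelia does not control Solent.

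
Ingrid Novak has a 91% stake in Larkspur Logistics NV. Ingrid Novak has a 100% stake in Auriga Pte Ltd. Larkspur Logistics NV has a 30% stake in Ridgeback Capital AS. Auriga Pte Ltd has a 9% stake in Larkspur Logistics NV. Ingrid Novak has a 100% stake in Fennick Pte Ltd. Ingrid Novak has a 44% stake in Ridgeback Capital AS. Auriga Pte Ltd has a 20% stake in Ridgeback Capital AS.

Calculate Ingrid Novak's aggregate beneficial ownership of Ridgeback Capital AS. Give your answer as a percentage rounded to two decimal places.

Ingrid reaches Ridgeback along 4 paths.
Direct stake: 44% = 44%.
Via Larkspur: 91% × 30% = 27.3%.
Via Auriga → Larkspur: 100% × 9% × 30% = 2.7%.
Via Auriga: 100% × 20% = 20%.
Total: 44% + 27.3% + 2.7% + 20% = 94%.
Rounded: 94.00%.

94.00%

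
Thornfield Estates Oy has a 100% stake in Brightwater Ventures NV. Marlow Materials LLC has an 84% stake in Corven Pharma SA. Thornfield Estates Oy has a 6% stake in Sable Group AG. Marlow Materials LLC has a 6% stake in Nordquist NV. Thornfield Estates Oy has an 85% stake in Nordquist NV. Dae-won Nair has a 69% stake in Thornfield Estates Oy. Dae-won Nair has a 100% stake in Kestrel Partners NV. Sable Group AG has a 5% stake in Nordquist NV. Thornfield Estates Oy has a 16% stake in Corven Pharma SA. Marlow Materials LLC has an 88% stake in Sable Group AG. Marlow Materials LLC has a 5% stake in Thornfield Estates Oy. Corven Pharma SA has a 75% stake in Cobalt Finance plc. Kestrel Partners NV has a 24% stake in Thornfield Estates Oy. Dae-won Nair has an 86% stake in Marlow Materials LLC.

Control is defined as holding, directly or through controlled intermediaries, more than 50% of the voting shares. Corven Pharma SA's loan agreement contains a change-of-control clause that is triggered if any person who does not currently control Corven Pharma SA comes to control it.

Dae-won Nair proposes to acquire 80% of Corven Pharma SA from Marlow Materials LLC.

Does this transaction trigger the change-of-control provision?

The purchase adds only to Dae-won's holdings (Marlow's stake shrinks), so Dae-won is the only person who could newly come to control Corven.
Dae-won holds 86% of Marlow, so Dae-won controls Marlow.
Dae-won holds 100% of Kestrel, so Dae-won controls Kestrel.
Marlow and Kestrel and Dae-won together hold 5% + 24% + 69% = 98% of Thornfield, so Dae-won controls Thornfield.
Thornfield and Marlow together hold 16% + 84% = 100% of Corven, so Dae-won controls Corven.
So Dae-won already controls Corven before the transaction.
After the purchase, Dae-won holds 80% of Corven directly, and Marlow's stake falls to 4%.
Dae-won controlled Corven already, so this is not a new person acquiring control; every other person's position is unchanged or reduced.
No new person acquires control, so the clause is not triggered.

No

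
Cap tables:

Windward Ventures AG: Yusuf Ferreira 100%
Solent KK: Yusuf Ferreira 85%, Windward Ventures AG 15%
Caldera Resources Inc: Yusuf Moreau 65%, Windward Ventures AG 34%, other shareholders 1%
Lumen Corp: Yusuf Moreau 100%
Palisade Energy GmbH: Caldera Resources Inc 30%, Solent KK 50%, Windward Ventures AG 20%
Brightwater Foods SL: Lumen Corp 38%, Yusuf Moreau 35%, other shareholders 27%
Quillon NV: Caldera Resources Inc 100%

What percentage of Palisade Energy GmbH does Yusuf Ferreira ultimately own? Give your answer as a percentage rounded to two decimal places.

Yusuf Ferreira reaches Palisade along 4 paths.
Via Windward → Caldera: 100% × 34% × 30% = 10.2%.
Via Solent: 85% × 50% = 42.5%.
Via Windward → Solent: 100% × 15% × 50% = 7.5%.
Via Windward: 100% × 20% = 20%.
Total: 10.2% + 42.5% + 7.5% + 20% = 80.2%.
Rounded: 80.20%.

80.20%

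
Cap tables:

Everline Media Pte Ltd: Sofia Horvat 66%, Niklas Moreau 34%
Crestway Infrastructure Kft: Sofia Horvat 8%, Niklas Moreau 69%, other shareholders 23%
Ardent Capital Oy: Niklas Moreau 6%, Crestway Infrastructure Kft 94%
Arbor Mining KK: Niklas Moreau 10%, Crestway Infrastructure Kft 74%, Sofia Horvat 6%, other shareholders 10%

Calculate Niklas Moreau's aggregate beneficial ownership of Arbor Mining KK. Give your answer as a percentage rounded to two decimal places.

Niklas reaches Arbor along 2 paths.
Direct stake: 10% = 10%.
Via Crestway: 69% × 74% = 51.06%.
Total: 10% + 51.06% = 61.06%.

61.06%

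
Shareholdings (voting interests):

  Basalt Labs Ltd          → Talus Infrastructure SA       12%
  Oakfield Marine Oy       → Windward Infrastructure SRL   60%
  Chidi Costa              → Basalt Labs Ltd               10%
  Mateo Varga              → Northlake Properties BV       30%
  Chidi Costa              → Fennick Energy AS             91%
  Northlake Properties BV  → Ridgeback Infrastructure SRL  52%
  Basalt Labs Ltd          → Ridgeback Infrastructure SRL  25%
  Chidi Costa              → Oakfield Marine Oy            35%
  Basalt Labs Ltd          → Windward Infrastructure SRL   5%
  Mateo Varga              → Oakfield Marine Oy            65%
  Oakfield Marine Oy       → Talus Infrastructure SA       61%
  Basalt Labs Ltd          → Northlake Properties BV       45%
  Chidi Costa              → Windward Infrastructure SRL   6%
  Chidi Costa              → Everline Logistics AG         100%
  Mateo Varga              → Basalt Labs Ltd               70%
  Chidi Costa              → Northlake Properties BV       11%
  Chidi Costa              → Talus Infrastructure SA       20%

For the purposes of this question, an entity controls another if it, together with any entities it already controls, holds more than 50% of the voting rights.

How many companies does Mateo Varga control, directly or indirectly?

6

Mateo holds 65% of Oakfield, so Mateo controls Oakfield.
Mateo holds 70% of Basalt, so Mateo controls Basalt.
Basalt and Mateo together hold 45% + 30% = 75% of Northlake, so Mateo controls Northlake.
Basalt and Oakfield together hold 12% + 61% = 73% of Talus, so Mateo controls Talus.
Oakfield and Basalt together hold 60% + 5% = 65% of Windward, so Mateo controls Windward.
Northlake and Basalt together hold 52% + 25% = 77% of Ridgeback, so Mateo controls Ridgeback.
No other company's threshold is met.
Mateo controls 6 companies.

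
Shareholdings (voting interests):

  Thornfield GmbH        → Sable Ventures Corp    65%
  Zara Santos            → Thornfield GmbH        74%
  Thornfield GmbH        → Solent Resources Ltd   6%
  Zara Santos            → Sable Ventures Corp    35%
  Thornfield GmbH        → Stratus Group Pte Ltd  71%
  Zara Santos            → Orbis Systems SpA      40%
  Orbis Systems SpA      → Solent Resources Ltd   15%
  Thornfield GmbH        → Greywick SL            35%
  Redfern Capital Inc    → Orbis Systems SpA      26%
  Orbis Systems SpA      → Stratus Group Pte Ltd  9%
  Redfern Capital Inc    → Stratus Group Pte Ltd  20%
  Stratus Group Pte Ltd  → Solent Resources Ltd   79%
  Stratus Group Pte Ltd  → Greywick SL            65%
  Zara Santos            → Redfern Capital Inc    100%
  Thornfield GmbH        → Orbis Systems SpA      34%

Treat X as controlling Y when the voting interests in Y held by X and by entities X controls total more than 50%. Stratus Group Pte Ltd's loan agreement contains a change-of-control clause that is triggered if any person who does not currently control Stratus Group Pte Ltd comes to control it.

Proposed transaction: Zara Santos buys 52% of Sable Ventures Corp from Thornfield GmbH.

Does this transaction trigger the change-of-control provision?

The purchase adds only to Zara's holdings (Thornfield's stake shrinks), so Zara is the only person who could newly come to control Stratus.
Zara holds 100% of Redfern, so Zara controls Redfern.
Zara holds 74% of Thornfield, so Zara controls Thornfield.
Thornfield and Zara and Redfern together hold 34% + 40% + 26% = 100% of Orbis, so Zara controls Orbis.
Orbis and Redfern and Thornfield together hold 9% + 20% + 71% = 100% of Stratus, so Zara controls Stratus.
So Zara already controls Stratus before the transaction.
After the purchase, Zara's direct stake in Sable rises to 35% + 52% = 87%, and Thornfield's stake falls to 13%.
Zara controlled Stratus already, so this is not a new person acquiring control; every other person's position is unchanged or reduced.
No new person acquires control, so the clause is not triggered.

No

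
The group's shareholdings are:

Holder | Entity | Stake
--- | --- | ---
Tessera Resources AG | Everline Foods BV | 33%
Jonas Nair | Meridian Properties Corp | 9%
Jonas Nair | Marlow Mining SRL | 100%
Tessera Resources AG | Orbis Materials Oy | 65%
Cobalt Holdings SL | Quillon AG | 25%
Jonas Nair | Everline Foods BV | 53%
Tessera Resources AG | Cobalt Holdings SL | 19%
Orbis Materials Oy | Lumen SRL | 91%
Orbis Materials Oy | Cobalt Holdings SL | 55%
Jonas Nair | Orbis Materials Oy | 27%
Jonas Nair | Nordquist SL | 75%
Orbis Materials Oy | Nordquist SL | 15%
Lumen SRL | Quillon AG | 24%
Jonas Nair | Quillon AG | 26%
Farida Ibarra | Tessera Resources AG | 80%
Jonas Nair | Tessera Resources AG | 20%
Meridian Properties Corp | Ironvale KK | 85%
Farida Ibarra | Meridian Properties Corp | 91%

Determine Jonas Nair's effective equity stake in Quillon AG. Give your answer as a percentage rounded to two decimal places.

41.19%

Jonas reaches Quillon along 6 paths.
Via Tessera → Orbis → Lumen: 20% × 65% × 91% × 24% = 2.8392%.
Via Orbis → Lumen: 27% × 91% × 24% = 5.8968%.
Direct stake: 26% = 26%.
Via Tessera → Orbis → Cobalt: 20% × 65% × 55% × 25% = 1.7875%.
Via Orbis → Cobalt: 27% × 55% × 25% = 3.7125%.
Via Tessera → Cobalt: 20% × 19% × 25% = 0.95%.
Total: 2.8392% + 5.8968% + 26% + 1.7875% + 3.7125% + 0.95% = 41.186%.
Rounded: 41.19%.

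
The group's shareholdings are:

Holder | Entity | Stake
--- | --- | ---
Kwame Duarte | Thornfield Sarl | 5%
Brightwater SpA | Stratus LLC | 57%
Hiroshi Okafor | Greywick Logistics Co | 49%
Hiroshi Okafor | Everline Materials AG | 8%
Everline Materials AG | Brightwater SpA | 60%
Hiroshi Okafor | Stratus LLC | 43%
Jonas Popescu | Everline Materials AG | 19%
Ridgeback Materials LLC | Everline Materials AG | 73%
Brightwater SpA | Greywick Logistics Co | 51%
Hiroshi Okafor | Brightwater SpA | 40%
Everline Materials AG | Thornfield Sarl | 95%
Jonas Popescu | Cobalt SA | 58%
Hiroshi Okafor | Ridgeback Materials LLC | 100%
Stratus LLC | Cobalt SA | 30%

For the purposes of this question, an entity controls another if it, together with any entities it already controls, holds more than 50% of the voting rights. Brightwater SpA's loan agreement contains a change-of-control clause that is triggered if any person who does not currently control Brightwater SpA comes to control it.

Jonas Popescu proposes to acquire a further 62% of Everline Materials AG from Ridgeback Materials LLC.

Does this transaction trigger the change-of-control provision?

Yes

The purchase adds only to Jonas's holdings (Ridgeback's stake shrinks), so Jonas is the only person who could newly come to control Brightwater.
Jonas holds 58% of Cobalt, so Jonas controls Cobalt.
Neither Jonas nor any entity Jonas controls holds any voting interest in Brightwater.
So before the transaction, Jonas does not control Brightwater.
After the purchase, Jonas's direct stake in Everline rises to 19% + 62% = 81%, and Ridgeback's stake falls to 11%.
Jonas holds 81% of Everline, so Jonas controls Everline.
Everline holds 60% of Brightwater, so Jonas controls Brightwater.
Jonas did not control Brightwater before and does after, so the clause is triggered.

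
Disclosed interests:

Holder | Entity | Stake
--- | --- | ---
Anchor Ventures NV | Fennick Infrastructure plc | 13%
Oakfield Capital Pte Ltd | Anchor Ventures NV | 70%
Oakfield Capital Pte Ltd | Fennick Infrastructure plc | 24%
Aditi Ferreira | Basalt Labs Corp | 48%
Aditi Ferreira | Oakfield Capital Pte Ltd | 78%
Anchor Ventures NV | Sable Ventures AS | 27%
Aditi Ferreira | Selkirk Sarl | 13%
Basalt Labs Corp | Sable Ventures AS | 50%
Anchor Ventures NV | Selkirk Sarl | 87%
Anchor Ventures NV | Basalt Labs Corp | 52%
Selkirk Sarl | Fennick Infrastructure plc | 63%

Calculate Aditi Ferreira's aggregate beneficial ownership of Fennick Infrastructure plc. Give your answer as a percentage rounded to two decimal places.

63.93%

Aditi reaches Fennick along 4 paths.
Via Oakfield: 78% × 24% = 18.72%.
Via Oakfield → Anchor: 78% × 70% × 13% = 7.098%.
Via Selkirk: 13% × 63% = 8.19%.
Via Oakfield → Anchor → Selkirk: 78% × 70% × 87% × 63% = 29.92626%.
Total: 18.72% + 7.098% + 8.19% + 29.92626% = 63.93426%.
Rounded: 63.93%.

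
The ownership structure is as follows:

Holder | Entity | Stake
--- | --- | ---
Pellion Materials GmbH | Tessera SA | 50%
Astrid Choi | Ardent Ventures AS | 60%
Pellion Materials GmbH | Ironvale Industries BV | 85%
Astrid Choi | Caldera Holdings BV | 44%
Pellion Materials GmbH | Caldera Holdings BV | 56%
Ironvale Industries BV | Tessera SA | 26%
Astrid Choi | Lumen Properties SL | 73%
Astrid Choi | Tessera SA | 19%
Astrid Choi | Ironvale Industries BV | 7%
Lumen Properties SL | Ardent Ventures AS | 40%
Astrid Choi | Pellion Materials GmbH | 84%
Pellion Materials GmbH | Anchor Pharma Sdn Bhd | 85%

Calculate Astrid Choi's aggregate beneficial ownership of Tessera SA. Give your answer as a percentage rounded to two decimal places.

81.38%

Astrid reaches Tessera along 4 paths.
Direct stake: 19% = 19%.
Via Pellion: 84% × 50% = 42%.
Via Ironvale: 7% × 26% = 1.82%.
Via Pellion → Ironvale: 84% × 85% × 26% = 18.564%.
Total: 19% + 42% + 1.82% + 18.564% = 81.384%.
Rounded: 81.38%.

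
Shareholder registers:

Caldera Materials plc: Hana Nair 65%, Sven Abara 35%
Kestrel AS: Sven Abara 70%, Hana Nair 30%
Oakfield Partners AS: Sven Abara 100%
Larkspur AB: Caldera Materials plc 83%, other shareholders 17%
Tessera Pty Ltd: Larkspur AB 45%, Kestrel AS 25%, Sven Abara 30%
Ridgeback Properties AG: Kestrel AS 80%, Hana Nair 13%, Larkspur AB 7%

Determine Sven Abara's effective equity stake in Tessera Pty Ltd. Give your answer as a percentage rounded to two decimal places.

Sven reaches Tessera along 3 paths.
Via Caldera → Larkspur: 35% × 83% × 45% = 13.0725%.
Via Kestrel: 70% × 25% = 17.5%.
Direct stake: 30% = 30%.
Total: 13.0725% + 17.5% + 30% = 60.5725%.
Rounded: 60.57%.

60.57%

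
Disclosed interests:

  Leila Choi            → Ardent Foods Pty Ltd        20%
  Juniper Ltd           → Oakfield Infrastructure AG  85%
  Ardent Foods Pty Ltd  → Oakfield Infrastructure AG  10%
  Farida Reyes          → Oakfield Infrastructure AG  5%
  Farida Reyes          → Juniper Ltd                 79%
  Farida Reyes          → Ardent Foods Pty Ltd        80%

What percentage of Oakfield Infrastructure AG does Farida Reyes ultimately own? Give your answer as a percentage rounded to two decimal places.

80.15%

Farida reaches Oakfield along 3 paths.
Direct stake: 5% = 5%.
Via Ardent: 80% × 10% = 8%.
Via Juniper: 79% × 85% = 67.15%.
Total: 5% + 8% + 67.15% = 80.15%.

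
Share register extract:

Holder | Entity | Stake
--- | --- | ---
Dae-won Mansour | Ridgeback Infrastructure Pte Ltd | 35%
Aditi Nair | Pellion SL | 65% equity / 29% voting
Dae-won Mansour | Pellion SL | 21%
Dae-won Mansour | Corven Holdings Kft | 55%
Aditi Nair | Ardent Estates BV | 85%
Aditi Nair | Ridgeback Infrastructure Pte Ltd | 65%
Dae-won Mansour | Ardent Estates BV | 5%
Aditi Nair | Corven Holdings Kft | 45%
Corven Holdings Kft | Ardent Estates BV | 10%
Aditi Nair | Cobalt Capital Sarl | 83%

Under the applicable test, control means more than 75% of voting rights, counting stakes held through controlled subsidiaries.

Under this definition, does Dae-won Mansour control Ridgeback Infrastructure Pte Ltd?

No

Dae-won's largest direct stake is 55% in Corven, which does not meet the threshold, so Dae-won controls no company.
In Ridgeback, Dae-won's side holds only 35%, not > 75%.
So Dae-won does not control Ridgeback.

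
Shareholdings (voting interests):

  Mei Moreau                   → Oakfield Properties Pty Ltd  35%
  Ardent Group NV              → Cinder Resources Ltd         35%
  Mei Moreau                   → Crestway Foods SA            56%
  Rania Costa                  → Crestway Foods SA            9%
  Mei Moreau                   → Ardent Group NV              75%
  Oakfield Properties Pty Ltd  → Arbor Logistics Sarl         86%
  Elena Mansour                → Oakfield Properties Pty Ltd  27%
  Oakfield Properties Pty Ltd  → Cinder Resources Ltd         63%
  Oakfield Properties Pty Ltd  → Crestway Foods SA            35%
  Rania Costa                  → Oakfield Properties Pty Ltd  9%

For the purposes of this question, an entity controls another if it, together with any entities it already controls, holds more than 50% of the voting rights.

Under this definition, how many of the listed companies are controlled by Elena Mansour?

Elena's largest direct stake is 27% in Oakfield, which does not meet the threshold.
Elena controls 0 companies.

0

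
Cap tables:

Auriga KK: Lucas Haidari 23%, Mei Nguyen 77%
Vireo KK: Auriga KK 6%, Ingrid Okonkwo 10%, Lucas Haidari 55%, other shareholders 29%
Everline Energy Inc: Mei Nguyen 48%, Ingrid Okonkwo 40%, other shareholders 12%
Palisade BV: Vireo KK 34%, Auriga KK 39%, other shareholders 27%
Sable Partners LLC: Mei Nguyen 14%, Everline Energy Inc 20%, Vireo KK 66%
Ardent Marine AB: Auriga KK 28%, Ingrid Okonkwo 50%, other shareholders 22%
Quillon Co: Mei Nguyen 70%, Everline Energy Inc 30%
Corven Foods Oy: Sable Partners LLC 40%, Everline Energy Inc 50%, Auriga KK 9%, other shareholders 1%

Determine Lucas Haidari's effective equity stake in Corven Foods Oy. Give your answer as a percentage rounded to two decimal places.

Lucas reaches Corven along 3 paths.
Via Auriga → Vireo → Sable: 23% × 6% × 66% × 40% = 0.36432%.
Via Vireo → Sable: 55% × 66% × 40% = 14.52%.
Via Auriga: 23% × 9% = 2.07%.
Total: 0.36432% + 14.52% + 2.07% = 16.95432%.
Rounded: 16.95%.

16.95%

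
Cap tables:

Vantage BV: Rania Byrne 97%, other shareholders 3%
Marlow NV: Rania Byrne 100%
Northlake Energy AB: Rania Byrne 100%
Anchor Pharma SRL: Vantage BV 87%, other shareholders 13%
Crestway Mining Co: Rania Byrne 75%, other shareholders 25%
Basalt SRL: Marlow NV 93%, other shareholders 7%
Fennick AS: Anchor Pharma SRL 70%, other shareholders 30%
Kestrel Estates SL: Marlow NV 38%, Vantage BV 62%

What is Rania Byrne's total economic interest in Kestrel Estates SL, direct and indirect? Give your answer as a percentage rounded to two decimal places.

98.14%

Rania reaches Kestrel along 2 paths.
Via Marlow: 100% × 38% = 38%.
Via Vantage: 97% × 62% = 60.14%.
Total: 38% + 60.14% = 98.14%.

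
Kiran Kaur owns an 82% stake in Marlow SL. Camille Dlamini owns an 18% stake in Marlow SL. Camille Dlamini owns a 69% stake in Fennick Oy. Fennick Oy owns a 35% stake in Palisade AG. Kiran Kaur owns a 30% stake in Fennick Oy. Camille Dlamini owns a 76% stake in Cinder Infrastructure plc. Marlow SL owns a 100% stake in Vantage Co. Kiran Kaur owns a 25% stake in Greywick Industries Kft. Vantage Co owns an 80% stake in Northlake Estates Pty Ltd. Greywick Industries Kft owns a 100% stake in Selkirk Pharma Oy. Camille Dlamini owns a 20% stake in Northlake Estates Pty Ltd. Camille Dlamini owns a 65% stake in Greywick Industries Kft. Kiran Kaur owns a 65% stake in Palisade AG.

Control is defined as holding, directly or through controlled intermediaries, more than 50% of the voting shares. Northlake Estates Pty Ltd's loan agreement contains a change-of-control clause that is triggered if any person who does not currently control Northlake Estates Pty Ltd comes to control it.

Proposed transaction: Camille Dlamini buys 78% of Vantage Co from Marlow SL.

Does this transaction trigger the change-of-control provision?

The purchase adds only to Camille's holdings (Marlow's stake shrinks), so Camille is the only person who could newly come to control Northlake.
Camille holds 69% of Fennick, so Camille controls Fennick.
Camille holds 65% of Greywick, so Camille controls Greywick.
Camille holds 76% of Cinder, so Camille controls Cinder.
Greywick holds 100% of Selkirk, so Camille controls Selkirk.
In Northlake, Camille's side holds only 20%, not > 50%.
So before the transaction, Camille does not control Northlake.
After the purchase, Camille holds 78% of Vantage directly, and Marlow's stake falls to 22%.
Camille holds 78% of Vantage, so Camille controls Vantage.
Vantage and Camille together hold 80% + 20% = 100% of Northlake, so Camille controls Northlake.
Camille did not control Northlake before and does after, so the clause is triggered.

Yes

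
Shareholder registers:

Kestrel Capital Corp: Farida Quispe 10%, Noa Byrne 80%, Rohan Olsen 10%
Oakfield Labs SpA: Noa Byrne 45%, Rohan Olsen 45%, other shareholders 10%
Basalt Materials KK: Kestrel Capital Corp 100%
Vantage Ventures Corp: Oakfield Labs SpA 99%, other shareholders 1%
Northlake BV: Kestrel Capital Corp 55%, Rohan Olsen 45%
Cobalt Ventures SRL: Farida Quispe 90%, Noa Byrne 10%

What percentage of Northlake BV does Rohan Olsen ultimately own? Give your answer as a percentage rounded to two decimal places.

50.50%

Rohan reaches Northlake along 2 paths.
Via Kestrel: 10% × 55% = 5.5%.
Direct stake: 45% = 45%.
Total: 5.5% + 45% = 50.5%.
Rounded: 50.50%.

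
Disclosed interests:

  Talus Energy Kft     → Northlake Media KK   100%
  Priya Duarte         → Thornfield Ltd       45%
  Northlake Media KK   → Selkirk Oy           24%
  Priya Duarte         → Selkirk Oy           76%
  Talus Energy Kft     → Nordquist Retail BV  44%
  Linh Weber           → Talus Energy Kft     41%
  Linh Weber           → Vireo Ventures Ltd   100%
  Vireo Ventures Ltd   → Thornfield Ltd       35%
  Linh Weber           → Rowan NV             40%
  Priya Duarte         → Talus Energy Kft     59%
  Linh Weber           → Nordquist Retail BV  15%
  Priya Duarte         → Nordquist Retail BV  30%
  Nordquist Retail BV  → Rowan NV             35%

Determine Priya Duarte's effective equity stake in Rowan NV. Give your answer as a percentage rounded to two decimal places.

Priya reaches Rowan along 2 paths.
Via Talus → Nordquist: 59% × 44% × 35% = 9.086%.
Via Nordquist: 30% × 35% = 10.5%.
Total: 9.086% + 10.5% = 19.586%.
Rounded: 19.59%.

19.59%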